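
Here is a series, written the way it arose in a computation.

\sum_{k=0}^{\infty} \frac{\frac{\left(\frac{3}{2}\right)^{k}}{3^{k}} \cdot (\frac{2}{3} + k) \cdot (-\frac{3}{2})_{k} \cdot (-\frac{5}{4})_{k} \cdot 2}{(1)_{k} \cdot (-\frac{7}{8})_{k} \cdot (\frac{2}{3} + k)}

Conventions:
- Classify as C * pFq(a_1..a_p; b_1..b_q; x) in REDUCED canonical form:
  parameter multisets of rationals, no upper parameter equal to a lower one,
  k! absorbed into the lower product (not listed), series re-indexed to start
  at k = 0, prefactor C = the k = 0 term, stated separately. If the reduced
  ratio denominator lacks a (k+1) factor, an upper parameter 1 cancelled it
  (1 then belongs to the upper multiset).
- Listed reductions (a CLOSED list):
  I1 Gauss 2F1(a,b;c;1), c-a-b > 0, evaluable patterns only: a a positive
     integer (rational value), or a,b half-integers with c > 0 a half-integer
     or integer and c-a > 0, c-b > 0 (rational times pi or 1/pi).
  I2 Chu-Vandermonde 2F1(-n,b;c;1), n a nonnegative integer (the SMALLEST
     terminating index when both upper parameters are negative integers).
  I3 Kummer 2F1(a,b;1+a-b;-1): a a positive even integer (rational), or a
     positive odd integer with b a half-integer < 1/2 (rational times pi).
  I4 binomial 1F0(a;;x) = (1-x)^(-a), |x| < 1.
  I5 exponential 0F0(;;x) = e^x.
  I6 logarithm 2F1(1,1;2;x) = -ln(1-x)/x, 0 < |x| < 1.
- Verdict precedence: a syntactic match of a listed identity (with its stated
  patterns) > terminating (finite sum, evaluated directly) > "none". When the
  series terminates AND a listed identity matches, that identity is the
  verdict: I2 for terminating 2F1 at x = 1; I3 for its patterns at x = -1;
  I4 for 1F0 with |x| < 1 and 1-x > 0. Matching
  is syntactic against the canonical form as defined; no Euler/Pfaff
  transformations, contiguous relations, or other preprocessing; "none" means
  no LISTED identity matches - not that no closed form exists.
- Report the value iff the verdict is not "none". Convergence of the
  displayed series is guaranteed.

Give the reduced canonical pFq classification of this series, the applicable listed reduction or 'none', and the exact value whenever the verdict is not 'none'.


Key observation: x = \frac{1}{2} and (1)_k (C = 2, x = 1/2) is k! itself.
Term ratio: r(k) = \frac{1}{2} * (k-\frac{3}{2}) (k-\frac{5}{4}) / [(k-\frac{7}{8}) (k+1)] ; factor over Q: parameters, x = \frac{1}{2}, and C = 2.

x = \frac{1}{2} here; the reduced form reads 2F1, upper {-\frac{3}{2}, -\frac{5}{4}}, lower {-\frac{7}{8}}, C = 2. Verdict: none. No listed pattern accepts 2F1(-\frac{3}{2}, -\frac{5}{4}; -\frac{7}{8}; \frac{1}{2}).


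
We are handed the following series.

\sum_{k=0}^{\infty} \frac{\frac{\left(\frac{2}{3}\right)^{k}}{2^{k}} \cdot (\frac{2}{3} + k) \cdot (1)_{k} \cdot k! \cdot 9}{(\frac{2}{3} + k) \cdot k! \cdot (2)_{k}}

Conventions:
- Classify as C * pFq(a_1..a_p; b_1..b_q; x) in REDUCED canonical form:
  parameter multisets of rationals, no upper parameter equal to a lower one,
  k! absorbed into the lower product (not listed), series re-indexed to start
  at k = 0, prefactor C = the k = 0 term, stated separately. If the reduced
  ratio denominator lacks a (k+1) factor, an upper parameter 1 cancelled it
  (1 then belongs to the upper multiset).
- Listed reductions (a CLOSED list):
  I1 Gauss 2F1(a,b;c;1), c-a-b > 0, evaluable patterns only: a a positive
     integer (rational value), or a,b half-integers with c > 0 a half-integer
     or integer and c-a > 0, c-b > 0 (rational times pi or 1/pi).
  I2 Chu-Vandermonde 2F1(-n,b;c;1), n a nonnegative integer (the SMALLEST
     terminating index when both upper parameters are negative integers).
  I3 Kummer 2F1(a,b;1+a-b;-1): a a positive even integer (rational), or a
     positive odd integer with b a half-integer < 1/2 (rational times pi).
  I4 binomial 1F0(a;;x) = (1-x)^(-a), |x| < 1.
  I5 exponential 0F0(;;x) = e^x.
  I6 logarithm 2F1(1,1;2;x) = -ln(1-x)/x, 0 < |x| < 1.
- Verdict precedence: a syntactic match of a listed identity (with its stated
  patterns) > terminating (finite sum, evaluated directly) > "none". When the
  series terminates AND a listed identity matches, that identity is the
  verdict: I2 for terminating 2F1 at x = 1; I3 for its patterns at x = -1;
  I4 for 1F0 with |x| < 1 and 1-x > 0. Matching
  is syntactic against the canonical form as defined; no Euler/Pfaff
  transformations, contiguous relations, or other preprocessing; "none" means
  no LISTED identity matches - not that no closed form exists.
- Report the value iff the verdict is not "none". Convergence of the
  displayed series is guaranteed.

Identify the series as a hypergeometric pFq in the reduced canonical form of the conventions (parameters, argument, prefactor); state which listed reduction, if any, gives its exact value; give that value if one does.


Structural cue: with t_0 = 9, k + 2/3 divides numerator and denominator alike; C = 9, x = 1/3 after cancelling.
Term ratio: r(k) = \frac{1}{3} * (k+1) (k+1) / [(k+2) (k+1)] ; factor over Q: parameters, x = \frac{1}{3}, and C = 9.

Prefactor 9, argument \frac{1}{3}: 2F1 with upper {1, 1} over lower {2}. Verdict: logarithm (I6) matches (the logarithm: parameters (1,1;2), x = \frac{1}{3}). Value: \left(-27\right) \cdot \ln\left(\frac{2}{3}\right).


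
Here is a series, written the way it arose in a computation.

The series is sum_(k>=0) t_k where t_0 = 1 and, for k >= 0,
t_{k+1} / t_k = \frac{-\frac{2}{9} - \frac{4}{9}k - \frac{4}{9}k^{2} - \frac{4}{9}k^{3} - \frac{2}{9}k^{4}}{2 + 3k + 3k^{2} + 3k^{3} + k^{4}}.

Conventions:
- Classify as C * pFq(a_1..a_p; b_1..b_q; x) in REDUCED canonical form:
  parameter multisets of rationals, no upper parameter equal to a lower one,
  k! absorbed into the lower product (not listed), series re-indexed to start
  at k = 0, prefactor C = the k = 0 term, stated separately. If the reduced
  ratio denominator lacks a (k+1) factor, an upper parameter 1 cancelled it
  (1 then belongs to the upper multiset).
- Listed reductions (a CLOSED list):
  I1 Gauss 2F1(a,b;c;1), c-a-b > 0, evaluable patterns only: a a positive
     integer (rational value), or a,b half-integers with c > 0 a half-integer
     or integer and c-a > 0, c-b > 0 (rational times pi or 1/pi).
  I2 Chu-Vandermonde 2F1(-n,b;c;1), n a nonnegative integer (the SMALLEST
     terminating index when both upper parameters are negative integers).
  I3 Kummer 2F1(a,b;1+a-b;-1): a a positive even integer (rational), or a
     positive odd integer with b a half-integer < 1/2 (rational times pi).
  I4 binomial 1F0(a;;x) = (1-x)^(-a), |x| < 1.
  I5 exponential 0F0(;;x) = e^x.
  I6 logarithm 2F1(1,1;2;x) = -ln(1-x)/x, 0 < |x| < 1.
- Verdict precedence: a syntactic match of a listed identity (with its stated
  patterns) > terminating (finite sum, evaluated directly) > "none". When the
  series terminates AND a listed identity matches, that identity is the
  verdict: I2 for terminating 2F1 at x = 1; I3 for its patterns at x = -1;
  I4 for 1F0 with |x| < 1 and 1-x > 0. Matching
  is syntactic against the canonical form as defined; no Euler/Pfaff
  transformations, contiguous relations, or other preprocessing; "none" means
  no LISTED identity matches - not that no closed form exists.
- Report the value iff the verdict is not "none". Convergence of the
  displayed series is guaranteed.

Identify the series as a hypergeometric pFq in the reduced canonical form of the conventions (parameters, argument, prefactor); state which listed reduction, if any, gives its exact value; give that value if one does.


Classification (C = 1): 2F1 with upper {1, 1}, lower {2}, argument x = -\frac{2}{9}. Verdict: logarithm (I6) fires (the logarithm: parameters (1,1;2), x = -\frac{2}{9}). Hence: \frac{9}{2} \cdot \ln\left(\frac{11}{9}\right).

The tell: with t_0 = 1, roots of the ratio polynomials (C = 1) are the negated parameters.
Adjacent-term ratio: r(k) = -\frac{2}{9} * (k+1) (k+1) / [(k+2) (k+1)] - poly over poly, x = -\frac{2}{9} from leading terms; C = 1 at k = 0.


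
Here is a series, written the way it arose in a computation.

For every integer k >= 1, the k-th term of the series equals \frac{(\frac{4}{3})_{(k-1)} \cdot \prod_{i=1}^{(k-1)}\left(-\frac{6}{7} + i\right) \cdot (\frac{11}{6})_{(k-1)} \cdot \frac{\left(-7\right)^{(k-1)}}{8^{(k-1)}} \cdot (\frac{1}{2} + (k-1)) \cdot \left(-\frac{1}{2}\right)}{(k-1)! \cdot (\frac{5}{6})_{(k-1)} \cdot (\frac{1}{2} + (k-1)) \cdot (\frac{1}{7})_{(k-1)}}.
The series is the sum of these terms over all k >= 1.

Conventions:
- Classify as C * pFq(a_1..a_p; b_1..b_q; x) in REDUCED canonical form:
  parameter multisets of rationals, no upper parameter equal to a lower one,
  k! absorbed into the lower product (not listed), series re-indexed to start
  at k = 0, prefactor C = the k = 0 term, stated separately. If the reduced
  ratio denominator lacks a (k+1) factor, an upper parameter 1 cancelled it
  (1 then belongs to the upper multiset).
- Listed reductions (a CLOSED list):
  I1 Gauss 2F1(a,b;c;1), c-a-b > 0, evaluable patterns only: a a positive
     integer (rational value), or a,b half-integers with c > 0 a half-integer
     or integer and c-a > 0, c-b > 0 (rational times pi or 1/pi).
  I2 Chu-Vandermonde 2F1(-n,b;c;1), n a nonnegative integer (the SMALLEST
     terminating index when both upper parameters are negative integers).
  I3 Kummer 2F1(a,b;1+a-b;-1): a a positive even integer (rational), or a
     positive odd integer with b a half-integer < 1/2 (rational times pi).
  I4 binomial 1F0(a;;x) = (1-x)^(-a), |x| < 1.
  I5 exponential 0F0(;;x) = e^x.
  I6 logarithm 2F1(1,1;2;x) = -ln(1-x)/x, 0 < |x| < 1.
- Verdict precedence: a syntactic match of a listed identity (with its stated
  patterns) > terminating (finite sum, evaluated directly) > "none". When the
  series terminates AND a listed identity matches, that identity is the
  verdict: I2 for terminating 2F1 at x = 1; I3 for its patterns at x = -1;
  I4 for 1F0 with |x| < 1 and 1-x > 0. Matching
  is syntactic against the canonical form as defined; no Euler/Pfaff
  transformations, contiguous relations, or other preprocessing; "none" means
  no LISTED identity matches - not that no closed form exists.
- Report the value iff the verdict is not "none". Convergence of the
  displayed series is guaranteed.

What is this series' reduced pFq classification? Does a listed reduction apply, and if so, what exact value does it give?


With C = -\frac{1}{2}: the canonical form is 2F1(\frac{4}{3}, \frac{11}{6}; \frac{5}{6}; -\frac{7}{8}). Verdict: none (x = -\frac{7}{8}): each listed identity misses the multisets {\frac{4}{3}, \frac{11}{6}} ; {\frac{5}{6}}.

Structural cue: from the first term -\frac{1}{2}: striking the common factor k + 1/2 reduces the term (prefactor -1/2).
Step ratio: r(k) = -\frac{7}{8} * (k+\frac{4}{3}) (k+\frac{11}{6}) / [(k+\frac{5}{6}) (k+1)] - poly over poly, x = -\frac{7}{8} from leading terms; C = -\frac{1}{2} at k = 0.


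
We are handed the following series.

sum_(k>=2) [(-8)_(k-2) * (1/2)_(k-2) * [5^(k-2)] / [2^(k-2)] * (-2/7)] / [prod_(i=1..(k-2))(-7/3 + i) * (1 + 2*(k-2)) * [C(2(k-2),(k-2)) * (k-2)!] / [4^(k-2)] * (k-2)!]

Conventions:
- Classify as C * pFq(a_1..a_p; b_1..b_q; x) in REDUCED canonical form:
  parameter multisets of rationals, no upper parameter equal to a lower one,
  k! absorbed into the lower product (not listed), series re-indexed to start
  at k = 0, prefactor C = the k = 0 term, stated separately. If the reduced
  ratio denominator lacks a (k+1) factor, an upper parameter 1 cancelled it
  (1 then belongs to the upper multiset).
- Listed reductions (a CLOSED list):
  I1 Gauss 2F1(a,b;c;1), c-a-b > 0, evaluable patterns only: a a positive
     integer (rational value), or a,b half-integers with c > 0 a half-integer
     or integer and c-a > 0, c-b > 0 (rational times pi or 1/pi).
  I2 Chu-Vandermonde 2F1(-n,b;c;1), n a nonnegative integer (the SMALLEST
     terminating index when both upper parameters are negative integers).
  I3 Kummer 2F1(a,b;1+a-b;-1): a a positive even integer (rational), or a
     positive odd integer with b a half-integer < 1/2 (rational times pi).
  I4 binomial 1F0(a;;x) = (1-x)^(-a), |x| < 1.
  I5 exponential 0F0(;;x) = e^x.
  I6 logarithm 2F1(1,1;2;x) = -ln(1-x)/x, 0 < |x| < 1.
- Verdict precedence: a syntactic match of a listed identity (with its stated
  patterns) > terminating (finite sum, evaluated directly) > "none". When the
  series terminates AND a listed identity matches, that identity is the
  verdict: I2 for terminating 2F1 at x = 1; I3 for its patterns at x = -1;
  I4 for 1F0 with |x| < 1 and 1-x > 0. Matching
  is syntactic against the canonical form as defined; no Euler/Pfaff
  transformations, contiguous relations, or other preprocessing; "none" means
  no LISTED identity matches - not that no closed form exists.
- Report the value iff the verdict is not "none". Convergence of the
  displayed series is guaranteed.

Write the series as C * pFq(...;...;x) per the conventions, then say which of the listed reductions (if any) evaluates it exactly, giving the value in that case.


Canonical form: C = -2/7 times 2F2 with upper {-8, 1/2}, lower {-4/3, 3/2}, x = 5/2. Verdict: terminating. With -8 upstairs the series is a 9-term polynomial sum; evaluated term by term. Hence: 40394039943/33177976832.

First insight: t_0 = -2/7 here, and the lower (2k+1) factor (C = -2/7) shifts a half-integer Pochhammer.
Consecutive-term ratio: r(k) = (5/2) * (k-8) (k+1/2) / [(k-4/3) (k+3/2) (k+1)] - rational; roots negated = parameters, x = (5/2), C = -2/7.


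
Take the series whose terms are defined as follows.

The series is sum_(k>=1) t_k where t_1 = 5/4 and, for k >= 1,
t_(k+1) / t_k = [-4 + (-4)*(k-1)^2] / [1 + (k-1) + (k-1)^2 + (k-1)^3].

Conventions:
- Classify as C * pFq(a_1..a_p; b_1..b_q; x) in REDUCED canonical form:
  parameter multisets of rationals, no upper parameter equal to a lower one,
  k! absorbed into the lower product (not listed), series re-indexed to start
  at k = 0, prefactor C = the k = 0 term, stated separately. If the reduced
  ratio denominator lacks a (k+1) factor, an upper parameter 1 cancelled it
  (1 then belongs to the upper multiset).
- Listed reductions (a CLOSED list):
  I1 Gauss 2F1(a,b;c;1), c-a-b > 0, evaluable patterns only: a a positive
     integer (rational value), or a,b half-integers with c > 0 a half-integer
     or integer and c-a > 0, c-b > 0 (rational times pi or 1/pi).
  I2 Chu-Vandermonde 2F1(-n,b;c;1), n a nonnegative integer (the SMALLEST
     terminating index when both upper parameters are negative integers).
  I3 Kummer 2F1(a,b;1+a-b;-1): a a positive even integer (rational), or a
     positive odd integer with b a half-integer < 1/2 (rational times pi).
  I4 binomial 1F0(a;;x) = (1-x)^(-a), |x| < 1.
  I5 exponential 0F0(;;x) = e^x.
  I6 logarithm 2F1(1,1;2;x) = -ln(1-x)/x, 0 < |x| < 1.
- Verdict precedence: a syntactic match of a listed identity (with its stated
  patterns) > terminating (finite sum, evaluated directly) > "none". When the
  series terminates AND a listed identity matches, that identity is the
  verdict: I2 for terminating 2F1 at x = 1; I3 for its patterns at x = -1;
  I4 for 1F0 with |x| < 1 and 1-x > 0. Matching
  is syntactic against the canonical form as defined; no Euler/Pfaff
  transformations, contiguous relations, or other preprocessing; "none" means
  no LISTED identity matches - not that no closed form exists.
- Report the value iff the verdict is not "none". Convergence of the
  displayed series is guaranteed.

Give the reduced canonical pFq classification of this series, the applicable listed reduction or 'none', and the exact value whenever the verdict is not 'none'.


Canonical form: C = 5/4 times 0F0 with upper {-}, lower {-}, x = -4. Verdict (x = -4): the exponential series (I5) applies (the 0F0 exponential series at x = -4). Its exact value is (5/4) * e^(-4).

Key observation: from the first term 5/4: cancel k^2 + 1 from the displayed ratio first; then prefactor 5/4.
Consecutive-term ratio: r(k) = (-4) * 1 / [(k+1)] - rational in k, leading ratio (-4); with t_0 = 5/4, classification follows.


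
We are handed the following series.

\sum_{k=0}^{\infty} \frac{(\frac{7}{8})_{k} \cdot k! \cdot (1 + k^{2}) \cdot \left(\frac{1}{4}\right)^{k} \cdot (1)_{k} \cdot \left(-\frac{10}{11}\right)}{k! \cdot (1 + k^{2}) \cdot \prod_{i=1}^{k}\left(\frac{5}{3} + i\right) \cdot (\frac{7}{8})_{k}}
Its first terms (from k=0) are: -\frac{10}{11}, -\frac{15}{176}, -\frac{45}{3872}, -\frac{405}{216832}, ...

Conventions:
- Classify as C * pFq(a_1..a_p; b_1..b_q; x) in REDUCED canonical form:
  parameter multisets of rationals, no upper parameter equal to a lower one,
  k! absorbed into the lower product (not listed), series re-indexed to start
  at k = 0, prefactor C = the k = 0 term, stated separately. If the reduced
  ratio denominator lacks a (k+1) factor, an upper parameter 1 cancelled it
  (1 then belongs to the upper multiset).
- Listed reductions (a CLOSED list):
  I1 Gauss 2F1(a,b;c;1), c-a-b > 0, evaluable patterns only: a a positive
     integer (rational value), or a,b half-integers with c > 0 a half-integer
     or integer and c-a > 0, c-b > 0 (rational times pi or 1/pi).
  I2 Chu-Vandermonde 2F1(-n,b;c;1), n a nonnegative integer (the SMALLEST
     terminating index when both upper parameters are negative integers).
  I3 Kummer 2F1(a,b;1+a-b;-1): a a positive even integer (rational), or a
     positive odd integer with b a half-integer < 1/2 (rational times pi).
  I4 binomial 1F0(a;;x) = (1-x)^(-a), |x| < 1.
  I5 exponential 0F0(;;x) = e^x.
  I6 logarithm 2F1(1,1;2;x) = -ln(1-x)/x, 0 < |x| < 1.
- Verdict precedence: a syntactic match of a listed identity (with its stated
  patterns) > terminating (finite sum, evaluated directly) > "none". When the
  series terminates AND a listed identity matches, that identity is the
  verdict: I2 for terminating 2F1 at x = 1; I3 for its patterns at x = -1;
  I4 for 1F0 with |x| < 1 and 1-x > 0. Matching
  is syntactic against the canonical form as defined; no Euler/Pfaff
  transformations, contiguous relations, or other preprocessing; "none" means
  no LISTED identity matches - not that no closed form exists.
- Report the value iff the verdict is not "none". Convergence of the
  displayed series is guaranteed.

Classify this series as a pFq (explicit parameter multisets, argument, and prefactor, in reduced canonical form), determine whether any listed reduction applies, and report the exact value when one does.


At argument \frac{1}{4}: a 2F1 with upper {1, 1}, lower {\frac{8}{3}}, scaled by C = -\frac{10}{11}. Verdict: none here - no I1-I6 shape fits x = \frac{1}{4} with lower {\frac{8}{3}}.

The tell: from the first term -\frac{10}{11}: k^2 + 1 divides numerator and denominator alike; C = -10/11 after cancelling.
Consecutive-term ratio: r(k) = \frac{1}{4} * (k+1) (k+1) / [(k+\frac{8}{3}) (k+1)] ; factor over Q: parameters, x = \frac{1}{4}, and C = -\frac{10}{11}.


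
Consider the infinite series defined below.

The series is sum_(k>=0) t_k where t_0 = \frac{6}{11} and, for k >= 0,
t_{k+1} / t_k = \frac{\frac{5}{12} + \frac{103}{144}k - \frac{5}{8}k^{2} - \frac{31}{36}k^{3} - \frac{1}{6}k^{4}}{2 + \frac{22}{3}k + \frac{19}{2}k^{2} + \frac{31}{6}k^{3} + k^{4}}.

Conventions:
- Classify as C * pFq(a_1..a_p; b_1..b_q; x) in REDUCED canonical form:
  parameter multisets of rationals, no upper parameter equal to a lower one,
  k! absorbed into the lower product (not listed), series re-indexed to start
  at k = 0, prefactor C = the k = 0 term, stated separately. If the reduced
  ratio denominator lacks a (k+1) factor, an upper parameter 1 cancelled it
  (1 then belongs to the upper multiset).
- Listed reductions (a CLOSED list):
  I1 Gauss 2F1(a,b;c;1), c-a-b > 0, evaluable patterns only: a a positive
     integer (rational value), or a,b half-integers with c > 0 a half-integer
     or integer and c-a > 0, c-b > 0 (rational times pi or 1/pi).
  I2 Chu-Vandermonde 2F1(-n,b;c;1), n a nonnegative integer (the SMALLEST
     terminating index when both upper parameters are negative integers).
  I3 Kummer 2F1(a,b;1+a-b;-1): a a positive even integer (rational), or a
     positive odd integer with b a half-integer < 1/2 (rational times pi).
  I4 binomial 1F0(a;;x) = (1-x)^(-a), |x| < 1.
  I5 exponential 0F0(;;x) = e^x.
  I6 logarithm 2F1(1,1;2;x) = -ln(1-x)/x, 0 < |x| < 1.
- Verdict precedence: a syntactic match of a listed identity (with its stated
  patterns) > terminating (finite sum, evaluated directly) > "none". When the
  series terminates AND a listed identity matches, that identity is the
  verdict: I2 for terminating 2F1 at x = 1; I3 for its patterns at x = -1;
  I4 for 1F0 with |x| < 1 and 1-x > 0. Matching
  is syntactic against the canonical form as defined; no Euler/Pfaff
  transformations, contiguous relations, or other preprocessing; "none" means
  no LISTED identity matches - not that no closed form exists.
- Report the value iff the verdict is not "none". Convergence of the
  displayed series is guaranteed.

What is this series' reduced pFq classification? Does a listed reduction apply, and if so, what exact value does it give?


Prefactor \frac{6}{11}, argument -\frac{1}{6}: 3F2 with upper {-\frac{5}{6}, \frac{1}{2}, 4} over lower {\frac{2}{3}, 2}. Verdict: none (x = -\frac{1}{6}): each listed identity misses the multisets {-\frac{5}{6}, \frac{1}{2}, 4} ; {\frac{2}{3}, 2}.

Structural cue: with t_0 = \frac{6}{11}, factor the ratio over Q (C = 6/11, x = -1/6): negated roots = parameters.
Adjacent-term ratio: r(k) = -\frac{1}{6} * (k-\frac{5}{6}) (k+\frac{1}{2}) (k+4) / [(k+\frac{2}{3}) (k+2) (k+1)] ; factor over Q: parameters, x = -\frac{1}{6}, and C = \frac{6}{11}.


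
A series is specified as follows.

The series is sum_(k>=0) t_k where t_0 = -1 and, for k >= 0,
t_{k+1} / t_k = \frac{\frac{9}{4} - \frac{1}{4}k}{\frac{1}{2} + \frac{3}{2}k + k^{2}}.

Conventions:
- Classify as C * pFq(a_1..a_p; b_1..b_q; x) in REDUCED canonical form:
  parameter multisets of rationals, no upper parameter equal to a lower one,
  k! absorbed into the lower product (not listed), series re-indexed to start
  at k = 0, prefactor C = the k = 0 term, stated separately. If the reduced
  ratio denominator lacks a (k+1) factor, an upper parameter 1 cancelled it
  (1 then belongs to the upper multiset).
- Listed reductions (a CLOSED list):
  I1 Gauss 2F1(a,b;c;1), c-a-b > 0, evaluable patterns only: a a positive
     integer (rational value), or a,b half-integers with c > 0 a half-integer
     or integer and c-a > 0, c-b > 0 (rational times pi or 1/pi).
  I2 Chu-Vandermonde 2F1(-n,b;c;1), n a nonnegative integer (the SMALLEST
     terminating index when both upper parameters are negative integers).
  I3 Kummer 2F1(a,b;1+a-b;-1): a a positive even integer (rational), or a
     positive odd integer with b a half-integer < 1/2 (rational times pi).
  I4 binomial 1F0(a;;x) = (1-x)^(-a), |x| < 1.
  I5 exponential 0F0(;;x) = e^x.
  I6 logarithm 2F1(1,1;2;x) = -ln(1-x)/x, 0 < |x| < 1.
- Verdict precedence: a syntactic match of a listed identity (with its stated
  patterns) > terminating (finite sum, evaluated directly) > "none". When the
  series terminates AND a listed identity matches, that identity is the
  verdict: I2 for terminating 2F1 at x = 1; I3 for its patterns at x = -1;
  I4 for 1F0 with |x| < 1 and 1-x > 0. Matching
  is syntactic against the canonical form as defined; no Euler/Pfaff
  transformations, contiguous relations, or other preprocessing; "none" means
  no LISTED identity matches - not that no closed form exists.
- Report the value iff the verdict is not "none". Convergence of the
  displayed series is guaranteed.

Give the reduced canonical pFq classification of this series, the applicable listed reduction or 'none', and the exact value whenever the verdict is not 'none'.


Canonical form: C = -1 times 1F1 with upper {-9}, lower {\frac{1}{2}}, x = -\frac{1}{4}. Verdict: terminating - the sum ends at index 9 because -9 is a negative integer; exact evaluation follows. Hence: -\frac{163716695587}{17643225600}.

First insight: t_0 = -1 here, and factor the ratio over Q (C = -1, x = -1/4): negated roots = parameters.
Adjacent-term ratio: r(k) = -\frac{1}{4} * (k-9) / [(k+\frac{1}{2}) (k+1)] - poly over poly, x = -\frac{1}{4} from leading terms; C = -1 at k = 0.


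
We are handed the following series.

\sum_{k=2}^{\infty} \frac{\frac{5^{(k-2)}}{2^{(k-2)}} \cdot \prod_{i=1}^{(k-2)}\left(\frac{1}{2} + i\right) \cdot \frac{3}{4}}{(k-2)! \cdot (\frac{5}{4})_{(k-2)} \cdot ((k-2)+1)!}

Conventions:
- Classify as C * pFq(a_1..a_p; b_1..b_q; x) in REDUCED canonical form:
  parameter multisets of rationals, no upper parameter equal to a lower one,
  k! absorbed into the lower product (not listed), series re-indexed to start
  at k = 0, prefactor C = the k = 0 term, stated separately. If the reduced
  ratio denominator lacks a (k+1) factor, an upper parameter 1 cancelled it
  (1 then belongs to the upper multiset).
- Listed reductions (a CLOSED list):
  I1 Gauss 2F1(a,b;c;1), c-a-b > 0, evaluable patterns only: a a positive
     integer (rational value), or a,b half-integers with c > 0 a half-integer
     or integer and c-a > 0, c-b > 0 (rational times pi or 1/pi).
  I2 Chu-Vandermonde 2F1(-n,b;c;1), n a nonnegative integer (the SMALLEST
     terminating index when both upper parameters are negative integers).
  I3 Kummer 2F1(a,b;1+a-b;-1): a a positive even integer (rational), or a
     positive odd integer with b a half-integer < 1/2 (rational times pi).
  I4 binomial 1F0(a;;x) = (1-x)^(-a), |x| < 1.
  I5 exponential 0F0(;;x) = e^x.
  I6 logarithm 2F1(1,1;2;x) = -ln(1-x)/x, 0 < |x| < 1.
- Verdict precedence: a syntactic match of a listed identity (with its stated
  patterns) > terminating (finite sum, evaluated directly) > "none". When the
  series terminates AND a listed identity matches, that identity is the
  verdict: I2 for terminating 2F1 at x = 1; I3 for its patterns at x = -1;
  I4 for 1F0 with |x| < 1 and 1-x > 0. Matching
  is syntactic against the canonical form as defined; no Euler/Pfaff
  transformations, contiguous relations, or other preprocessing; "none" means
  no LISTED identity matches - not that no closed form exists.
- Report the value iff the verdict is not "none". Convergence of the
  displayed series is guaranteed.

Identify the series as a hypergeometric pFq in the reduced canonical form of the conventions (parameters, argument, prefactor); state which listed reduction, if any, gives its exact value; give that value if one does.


x = \frac{5}{2} here; the reduced form reads 1F2, upper {\frac{3}{2}}, lower {\frac{5}{4}, 2}, C = \frac{3}{4}. Verdict: none. Every listed pattern misses the 1F2 form at \frac{5}{2}, upper {\frac{3}{2}}.

Key step: from the first term \frac{3}{4}: the two geometric factors (C = 3/4, x = 5/2) combine into one argument.
Adjacent-term ratio: r(k) = \frac{5}{2} * (k+\frac{3}{2}) / [(k+\frac{5}{4}) (k+2) (k+1)] ; factor over Q: parameters, x = \frac{5}{2}, and C = \frac{3}{4}.


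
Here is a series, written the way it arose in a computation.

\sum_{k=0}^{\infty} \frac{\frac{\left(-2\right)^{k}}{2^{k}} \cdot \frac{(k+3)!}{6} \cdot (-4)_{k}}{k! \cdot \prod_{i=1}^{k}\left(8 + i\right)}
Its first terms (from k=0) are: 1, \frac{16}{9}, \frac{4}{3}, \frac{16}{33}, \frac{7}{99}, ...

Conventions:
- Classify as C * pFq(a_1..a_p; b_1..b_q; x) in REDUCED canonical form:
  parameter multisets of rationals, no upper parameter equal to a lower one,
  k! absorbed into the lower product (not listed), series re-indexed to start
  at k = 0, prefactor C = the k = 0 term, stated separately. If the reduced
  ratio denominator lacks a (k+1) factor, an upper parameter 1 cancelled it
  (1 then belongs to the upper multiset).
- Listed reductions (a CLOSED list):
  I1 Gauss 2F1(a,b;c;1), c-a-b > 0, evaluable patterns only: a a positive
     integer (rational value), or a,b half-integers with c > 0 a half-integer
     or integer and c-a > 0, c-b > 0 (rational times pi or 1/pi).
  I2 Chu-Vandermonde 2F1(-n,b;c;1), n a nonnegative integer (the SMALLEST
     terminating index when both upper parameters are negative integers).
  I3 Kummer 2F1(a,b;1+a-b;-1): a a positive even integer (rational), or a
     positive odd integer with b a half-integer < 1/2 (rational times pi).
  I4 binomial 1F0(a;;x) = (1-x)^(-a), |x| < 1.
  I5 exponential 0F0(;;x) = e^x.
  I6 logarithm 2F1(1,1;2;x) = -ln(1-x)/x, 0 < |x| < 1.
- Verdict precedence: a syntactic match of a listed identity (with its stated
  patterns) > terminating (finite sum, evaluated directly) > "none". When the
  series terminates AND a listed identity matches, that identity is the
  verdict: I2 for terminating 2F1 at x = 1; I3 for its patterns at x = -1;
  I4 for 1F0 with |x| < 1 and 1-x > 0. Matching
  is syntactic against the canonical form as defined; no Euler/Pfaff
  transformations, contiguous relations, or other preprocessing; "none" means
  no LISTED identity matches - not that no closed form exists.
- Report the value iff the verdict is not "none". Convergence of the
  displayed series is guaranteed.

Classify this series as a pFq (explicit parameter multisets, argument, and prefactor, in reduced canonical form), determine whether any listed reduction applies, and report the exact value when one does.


Classification (C = 1): 2F1 with upper {-4, 4}, lower {9}, argument x = -1. Verdict: Kummer (I3) applies (x = -1; c = 9 equals 1+a-b for upper {-4, 4}: listed pattern). Value: \frac{14}{3}.

First insight: t_0 being 1, the two k-th powers (C = 1, x = -1) combine into one argument.
Step ratio: r(k) = -1 * (k-4) (k+4) / [(k+9) (k+1)] - poly over poly, x = -1 from leading terms; C = 1 at k = 0.


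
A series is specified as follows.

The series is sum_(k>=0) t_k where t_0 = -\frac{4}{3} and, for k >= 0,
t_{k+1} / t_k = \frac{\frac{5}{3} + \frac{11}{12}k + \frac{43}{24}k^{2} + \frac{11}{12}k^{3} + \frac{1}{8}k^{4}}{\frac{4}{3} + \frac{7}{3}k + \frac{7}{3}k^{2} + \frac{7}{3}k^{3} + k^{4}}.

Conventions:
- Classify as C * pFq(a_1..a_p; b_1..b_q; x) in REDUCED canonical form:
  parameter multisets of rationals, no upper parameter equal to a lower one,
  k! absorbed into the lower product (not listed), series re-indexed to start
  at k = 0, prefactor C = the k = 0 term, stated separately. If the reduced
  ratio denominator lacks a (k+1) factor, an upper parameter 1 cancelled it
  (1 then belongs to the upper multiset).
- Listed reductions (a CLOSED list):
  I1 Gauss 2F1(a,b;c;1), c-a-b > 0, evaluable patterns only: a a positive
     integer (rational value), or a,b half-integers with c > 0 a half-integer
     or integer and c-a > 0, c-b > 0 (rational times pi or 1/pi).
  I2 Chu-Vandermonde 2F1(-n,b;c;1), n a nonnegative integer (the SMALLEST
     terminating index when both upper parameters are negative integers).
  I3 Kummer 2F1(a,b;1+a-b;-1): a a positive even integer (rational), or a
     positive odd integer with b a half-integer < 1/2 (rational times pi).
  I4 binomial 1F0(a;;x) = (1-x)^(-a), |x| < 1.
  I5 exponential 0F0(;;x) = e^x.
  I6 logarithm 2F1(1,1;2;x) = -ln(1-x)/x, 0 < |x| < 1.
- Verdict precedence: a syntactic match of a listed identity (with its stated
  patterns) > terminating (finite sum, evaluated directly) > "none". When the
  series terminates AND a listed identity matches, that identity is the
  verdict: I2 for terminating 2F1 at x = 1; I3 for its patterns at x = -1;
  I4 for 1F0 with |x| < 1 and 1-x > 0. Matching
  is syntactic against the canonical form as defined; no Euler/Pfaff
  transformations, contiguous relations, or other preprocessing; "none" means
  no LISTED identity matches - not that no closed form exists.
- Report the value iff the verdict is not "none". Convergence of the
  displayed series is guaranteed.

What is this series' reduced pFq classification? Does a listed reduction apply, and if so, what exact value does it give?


Canonical form: C = -\frac{4}{3} times 2F1 with upper {\frac{10}{3}, 4}, lower {\frac{4}{3}}, x = \frac{1}{8}. Verdict: none (x = \frac{1}{8}): each listed identity misses the multisets {\frac{10}{3}, 4} ; {\frac{4}{3}}.

Key step: x = \frac{1}{8} and roots of the ratio polynomials (prefactor -4/3) are the negated parameters.
Ratio: r(k) = \frac{1}{8} * (k+\frac{10}{3}) (k+4) / [(k+\frac{4}{3}) (k+1)] - rational; roots negated = parameters, x = \frac{1}{8}, C = -\frac{4}{3}.


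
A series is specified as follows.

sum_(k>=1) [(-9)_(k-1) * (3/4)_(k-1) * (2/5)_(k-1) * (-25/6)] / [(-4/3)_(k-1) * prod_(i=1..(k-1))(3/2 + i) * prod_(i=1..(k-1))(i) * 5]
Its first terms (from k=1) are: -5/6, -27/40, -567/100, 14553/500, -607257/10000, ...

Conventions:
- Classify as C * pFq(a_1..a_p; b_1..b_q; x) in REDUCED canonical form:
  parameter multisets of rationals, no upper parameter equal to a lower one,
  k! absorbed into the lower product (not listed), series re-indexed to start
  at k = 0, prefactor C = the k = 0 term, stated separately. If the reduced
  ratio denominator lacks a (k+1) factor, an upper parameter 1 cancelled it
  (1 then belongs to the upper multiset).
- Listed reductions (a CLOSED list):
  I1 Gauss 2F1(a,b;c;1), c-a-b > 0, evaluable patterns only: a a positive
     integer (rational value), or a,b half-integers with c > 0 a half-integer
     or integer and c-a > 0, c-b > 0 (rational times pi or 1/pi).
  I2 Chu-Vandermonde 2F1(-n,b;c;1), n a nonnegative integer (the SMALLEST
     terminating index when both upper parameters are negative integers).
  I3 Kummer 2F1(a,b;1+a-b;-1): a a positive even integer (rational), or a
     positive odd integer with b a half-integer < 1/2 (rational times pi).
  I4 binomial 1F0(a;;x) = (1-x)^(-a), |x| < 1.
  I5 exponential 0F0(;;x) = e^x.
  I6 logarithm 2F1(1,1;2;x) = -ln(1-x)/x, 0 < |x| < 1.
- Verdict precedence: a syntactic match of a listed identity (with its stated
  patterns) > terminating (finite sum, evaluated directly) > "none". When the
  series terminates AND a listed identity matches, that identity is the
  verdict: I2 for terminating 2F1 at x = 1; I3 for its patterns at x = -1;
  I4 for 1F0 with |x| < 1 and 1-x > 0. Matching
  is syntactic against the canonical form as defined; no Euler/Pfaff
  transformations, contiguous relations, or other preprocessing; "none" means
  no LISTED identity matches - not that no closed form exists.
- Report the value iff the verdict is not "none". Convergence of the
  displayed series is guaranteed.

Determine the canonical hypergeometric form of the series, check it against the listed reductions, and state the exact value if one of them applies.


The tell: with t_0 = -5/6, the lower running product (C = -5/6) is a rising factorial.
Consecutive-term ratio: r(k) = 1 * (k-9) (k+2/5) (k+3/4) / [(k-4/3) (k+5/2) (k+1)] - rational in k, leading ratio 1; with t_0 = -5/6, classification follows.

Classification (C = -5/6): 3F2 with upper {-9, 2/5, 3/4}, lower {-4/3, 5/2}, argument x = 1. Verdict: terminating - the sum ends at index 9 because -9 is a negative integer; exact evaluation follows. Exact value: -259963875127/255000000000.


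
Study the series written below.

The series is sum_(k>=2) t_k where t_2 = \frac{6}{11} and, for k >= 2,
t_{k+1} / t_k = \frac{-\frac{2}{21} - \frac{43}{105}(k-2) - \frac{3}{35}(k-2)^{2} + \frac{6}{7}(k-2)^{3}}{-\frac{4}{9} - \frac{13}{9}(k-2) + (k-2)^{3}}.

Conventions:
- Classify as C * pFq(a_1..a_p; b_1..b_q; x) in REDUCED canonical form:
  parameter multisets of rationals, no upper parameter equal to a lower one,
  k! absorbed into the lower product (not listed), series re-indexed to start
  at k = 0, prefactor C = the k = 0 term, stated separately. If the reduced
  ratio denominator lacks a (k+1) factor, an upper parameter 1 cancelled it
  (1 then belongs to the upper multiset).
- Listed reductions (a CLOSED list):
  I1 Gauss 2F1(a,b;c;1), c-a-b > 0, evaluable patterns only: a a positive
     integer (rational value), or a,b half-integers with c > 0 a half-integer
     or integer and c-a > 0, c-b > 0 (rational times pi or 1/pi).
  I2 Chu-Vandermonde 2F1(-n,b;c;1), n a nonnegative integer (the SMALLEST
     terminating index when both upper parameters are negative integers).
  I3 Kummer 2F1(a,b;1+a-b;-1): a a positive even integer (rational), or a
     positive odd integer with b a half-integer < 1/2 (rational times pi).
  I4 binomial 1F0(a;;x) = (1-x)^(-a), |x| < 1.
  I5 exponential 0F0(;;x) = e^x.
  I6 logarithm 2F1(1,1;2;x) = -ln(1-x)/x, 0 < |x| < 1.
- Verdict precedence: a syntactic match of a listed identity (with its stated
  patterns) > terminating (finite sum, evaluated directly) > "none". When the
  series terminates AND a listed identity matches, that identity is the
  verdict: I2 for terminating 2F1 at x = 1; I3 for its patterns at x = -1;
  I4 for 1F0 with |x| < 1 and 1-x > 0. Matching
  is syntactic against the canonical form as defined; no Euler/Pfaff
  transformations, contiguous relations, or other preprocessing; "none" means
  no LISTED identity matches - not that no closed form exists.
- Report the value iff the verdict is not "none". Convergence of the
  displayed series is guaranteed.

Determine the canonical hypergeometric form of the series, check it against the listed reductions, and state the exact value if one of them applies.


Prefactor \frac{6}{11}, argument \frac{6}{7}: 2F1 with upper {-\frac{5}{6}, \frac{2}{5}} over lower {-\frac{4}{3}}. Verdict: none here - no I1-I6 shape fits x = \frac{6}{7} with lower {-\frac{4}{3}}.

Key observation: with t_0 = \frac{6}{11}, the parameter 1/3 appears in both the upper and lower lists and cancels.
Ratio: r(k) = \frac{6}{7} * (k-\frac{5}{6}) (k+\frac{2}{5}) / [(k-\frac{4}{3}) (k+1)] - rational; roots negated = parameters, x = \frac{6}{7}, C = \frac{6}{11}.


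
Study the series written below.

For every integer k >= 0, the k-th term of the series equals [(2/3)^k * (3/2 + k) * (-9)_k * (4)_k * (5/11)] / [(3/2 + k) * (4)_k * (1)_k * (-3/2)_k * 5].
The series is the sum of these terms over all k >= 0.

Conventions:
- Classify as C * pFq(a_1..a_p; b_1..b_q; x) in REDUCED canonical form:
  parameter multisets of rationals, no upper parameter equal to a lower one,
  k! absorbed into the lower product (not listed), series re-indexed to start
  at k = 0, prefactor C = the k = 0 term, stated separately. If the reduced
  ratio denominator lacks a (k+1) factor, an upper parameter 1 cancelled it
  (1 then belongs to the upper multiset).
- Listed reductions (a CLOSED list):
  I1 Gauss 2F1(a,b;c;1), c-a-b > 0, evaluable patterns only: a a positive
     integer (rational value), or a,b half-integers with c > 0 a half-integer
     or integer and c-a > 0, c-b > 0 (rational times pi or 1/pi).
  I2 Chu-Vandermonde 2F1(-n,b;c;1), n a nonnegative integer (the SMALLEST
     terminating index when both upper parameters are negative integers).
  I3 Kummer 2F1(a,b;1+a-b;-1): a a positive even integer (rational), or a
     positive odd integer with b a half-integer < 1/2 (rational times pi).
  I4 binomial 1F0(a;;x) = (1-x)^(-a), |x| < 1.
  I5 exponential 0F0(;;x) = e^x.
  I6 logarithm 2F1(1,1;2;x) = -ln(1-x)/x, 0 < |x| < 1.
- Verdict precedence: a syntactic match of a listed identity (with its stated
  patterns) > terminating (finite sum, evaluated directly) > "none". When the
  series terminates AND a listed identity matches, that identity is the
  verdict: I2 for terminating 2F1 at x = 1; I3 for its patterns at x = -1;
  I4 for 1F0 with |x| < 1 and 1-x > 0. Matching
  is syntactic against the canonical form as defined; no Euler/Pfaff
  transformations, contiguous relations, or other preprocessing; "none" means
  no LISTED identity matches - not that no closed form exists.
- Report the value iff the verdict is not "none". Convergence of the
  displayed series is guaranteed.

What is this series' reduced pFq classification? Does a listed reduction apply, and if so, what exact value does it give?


At argument 2/3: a 1F1 with upper {-9}, lower {-3/2}, scaled by C = 1/11. Verdict: terminating - upper -9 stops the sum at k = 9; the 10 terms are added exactly. Value: -49339962541/87775452765.

Key step: with t_0 = 1/11, (1)_k (C = 1/11) is k! itself.
Ratio: r(k) = (2/3) * (k-9) / [(k-3/2) (k+1)] - poly over poly, x = (2/3) from leading terms; C = 1/11 at k = 0.


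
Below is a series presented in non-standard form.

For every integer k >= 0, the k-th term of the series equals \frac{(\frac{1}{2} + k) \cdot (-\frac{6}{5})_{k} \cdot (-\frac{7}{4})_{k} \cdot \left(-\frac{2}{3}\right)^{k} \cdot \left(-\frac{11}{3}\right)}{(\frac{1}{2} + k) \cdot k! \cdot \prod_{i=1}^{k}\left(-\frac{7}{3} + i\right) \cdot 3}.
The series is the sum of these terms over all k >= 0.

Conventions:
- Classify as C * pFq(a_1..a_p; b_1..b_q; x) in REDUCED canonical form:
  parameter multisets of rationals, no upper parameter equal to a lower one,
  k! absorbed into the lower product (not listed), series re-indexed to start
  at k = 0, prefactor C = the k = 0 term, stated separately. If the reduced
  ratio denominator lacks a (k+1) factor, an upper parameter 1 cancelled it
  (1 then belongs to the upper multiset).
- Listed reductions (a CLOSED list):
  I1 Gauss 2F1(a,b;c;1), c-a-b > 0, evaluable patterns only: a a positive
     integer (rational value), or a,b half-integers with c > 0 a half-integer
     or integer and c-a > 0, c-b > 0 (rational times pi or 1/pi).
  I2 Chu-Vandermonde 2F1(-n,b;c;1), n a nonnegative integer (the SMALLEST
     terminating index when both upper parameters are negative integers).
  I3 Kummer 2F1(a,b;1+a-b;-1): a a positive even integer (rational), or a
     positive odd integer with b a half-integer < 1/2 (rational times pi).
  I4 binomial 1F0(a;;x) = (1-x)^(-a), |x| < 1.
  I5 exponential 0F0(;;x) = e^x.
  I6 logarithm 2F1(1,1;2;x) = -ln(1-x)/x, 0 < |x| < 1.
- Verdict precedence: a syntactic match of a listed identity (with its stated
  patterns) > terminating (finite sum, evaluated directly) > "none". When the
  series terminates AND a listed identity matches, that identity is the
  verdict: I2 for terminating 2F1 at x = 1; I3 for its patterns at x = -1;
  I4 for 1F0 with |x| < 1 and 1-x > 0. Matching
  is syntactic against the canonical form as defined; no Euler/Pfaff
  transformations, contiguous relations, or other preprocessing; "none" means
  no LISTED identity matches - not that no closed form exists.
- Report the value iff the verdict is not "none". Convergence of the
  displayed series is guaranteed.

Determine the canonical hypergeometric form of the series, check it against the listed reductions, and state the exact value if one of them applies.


Key observation: t_0 = -\frac{11}{9} here, and the lower running product (prefactor -11/9) is a rising factorial.
Ratio: r(k) = -\frac{2}{3} * (k-\frac{7}{4}) (k-\frac{6}{5}) / [(k-\frac{4}{3}) (k+1)] ; factor over Q: parameters, x = -\frac{2}{3}, and C = -\frac{11}{9}.

Classification (C = -\frac{11}{9}): 2F1 with upper {-\frac{7}{4}, -\frac{6}{5}}, lower {-\frac{4}{3}}, argument x = -\frac{2}{3}. Verdict: none (x = -\frac{2}{3}): each listed identity misses the multisets {-\frac{7}{4}, -\frac{6}{5}} ; {-\frac{4}{3}}.
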